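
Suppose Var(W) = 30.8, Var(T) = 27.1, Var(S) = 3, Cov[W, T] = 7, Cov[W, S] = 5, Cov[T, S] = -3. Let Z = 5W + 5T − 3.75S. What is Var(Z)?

Var(Z) = a²·Var(W) + b²·Var(T) + c²·Var(S) + 2ab·Cov[W, T] + 2ac·Cov[W, S] + 2bc·Cov[T, S], with a = 5, b = 5, c = -3.75.
= 770 + 677.5 + 42.1875 + 350 + (-187.5) + 112.5
= 1764.6875.

Var(Z) = 1764.6875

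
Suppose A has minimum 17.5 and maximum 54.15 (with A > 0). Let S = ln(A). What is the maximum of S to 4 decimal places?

ln(A) is increasing on this domain, so max(S) comes from max(A) = 54.15: max(S) = ln(54.15) ≈ 3.9918.

max(S) = 3.9918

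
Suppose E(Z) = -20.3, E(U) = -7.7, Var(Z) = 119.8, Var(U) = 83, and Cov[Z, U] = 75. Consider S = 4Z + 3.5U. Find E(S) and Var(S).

E(S) = 4·E(Z) + 3.5·E(U) = 4·(-20.3) + 3.5·(-7.7) = -108.15.
Var(S) = a²·Var(Z) + b²·Var(U) + 2ab·Cov[Z, U] with a = 4, b = 3.5.
= 4²·119.8 + 3.5²·83 + 2·4·3.5·75
= 1916.8 + 1016.75 + 2100 = 5033.55.

E(S) = -108.15, Var(S) = 5033.55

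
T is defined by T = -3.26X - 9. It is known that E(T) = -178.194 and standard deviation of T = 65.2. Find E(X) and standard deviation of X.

From T = -3.26X - 9: E(T) = a·E(X) + b, so E(X) = (E(T) − b)/a = (-178.194 − (-9))/(-3.26) = 51.9.
standard deviation of T = |a|·standard deviation of X, so standard deviation of X = 65.2/|-3.26| = 20.

E(X) = 51.9, standard deviation of X = 20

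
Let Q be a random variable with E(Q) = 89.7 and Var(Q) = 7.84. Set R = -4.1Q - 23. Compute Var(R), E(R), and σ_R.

Var(R) = 131.7904, E(R) = -390.77, σ_R = 11.48

R = -4.1Q - 23 is linear with a = -4.1, b = -23.
Var(R) = a²·Var(Q) = (-4.1)²·7.84 = 131.7904 (the additive constant -23 does not affect variance).
E(R) = a·E(Q) + b = (-4.1)·89.7 + (-23) = -390.77.
σ_Q = √7.84 = 2.8.
σ_R = |a|·σ_Q = |-4.1|·2.8 = 11.48.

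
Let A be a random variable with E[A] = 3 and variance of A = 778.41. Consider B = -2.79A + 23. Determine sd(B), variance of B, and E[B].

sd(B) = 77.841, variance of B = 6059.221281, E[B] = 14.63

B = -2.79A + 23 is linear with a = -2.79, b = 23.
sd(A) = √778.41 = 27.9.
sd(B) = |a|·sd(A) = |-2.79|·27.9 = 77.841.
variance of B = a²·variance of A = (-2.79)²·778.41 = 6059.221281 (the additive constant 23 does not affect variance).
E[B] = a·E[A] + b = (-2.79)·3 + 23 = 14.63.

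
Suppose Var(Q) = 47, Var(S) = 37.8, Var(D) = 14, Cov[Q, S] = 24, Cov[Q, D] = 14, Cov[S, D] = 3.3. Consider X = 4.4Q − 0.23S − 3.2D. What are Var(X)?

Var(X) = a²·Var(Q) + b²·Var(S) + c²·Var(D) + 2ab·Cov[Q, S] + 2ac·Cov[Q, D] + 2bc·Cov[S, D], with a = 4.4, b = -0.23, c = -3.2.
= 909.92 + 1.99962 + 143.36 + (-48.576) + (-394.24) + 4.8576
= 617.32122.

Var(X) = 617.32122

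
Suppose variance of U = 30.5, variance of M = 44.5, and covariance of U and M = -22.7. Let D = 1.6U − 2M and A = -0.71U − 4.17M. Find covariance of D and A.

covariance of D and A = 455.7024

By bilinearity, covariance of D and A = ac·variance of U + bd·variance of M + (ad+bc)·covariance of U and M, with a=1.6, b=-2, c=-0.71, d=-4.17.
ac·variance of U = 1.6·(-0.71)·30.5 = -34.648
bd·variance of M = (-2)·(-4.17)·44.5 = 371.13
(ad+bc)·covariance of U and M = (-5.252)·(-22.7) = 119.2204
covariance of D and A = -34.648 + 371.13 + 119.2204 = 455.7024.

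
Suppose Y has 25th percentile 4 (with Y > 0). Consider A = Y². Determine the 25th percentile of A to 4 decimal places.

25th percentile of A = 16

Y² is increasing, so P_{25}(A) = g(P_{25}(Y)) = 16.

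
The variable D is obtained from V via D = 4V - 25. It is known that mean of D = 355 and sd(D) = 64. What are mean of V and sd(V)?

From D = 4V - 25: mean of D = a·mean of V + b, so mean of V = (mean of D − b)/a = (355 − (-25))/4 = 95.
sd(D) = |a|·sd(V), so sd(V) = 64/|4| = 16.

mean of V = 95, sd(V) = 16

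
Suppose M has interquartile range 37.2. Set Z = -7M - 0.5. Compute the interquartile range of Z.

IQR(Z) = 260.4

Under Z = aM + b, IQR(Z) = |a|·IQR(M) = |-7|·37.2 = 260.4 (shifts cancel; spread scales by |a|).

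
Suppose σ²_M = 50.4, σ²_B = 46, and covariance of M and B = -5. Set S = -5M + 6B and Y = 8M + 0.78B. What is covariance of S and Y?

covariance of S and Y = -2021.22

By bilinearity, covariance of S and Y = ac·σ²_M + bd·σ²_B + (ad+bc)·covariance of M and B, with a=-5, b=6, c=8, d=0.78.
ac·σ²_M = (-5)·8·50.4 = -2016
bd·σ²_B = 6·0.78·46 = 215.28
(ad+bc)·covariance of M and B = (44.1)·(-5) = -220.5
covariance of S and Y = -2016 + 215.28 + (-220.5) = -2021.22.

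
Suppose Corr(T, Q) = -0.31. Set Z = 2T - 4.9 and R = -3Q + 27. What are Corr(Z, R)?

Corr(Z, R) = 0.31

Linear rescalings preserve |correlation|; the slopes 2 and -3 have opposite signs, so the correlation flips sign: Corr(Z, R) = −Corr(T, Q) = 0.31.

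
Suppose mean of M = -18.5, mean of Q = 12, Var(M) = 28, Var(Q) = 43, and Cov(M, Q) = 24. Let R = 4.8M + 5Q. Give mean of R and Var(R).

mean of R = -28.8, Var(R) = 2872.12

mean of R = 4.8·mean of M + 5·mean of Q = 4.8·(-18.5) + 5·12 = -28.8.
Var(R) = a²·Var(M) + b²·Var(Q) + 2ab·Cov(M, Q) with a = 4.8, b = 5.
= 4.8²·28 + 5²·43 + 2·4.8·5·24
= 645.12 + 1075 + 1152 = 2872.12.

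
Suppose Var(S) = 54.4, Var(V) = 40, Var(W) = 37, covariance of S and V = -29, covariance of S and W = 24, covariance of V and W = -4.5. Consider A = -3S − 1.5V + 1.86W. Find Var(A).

Var(A) = 203.8752

Var(A) = a²·Var(S) + b²·Var(V) + c²·Var(W) + 2ab·covariance of S and V + 2ac·covariance of S and W + 2bc·covariance of V and W, with a = -3, b = -1.5, c = 1.86.
= 489.6 + 90 + 128.0052 + (-261) + (-267.84) + 25.11
= 203.8752.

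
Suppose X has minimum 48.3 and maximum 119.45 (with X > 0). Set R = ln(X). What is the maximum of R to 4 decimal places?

ln(X) is increasing on this domain, so max(R) comes from max(X) = 119.45: max(R) = ln(119.45) ≈ 4.7829.

max(R) = 4.7829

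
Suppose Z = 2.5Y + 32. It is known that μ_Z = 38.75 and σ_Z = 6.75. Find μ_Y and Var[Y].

From Z = 2.5Y + 32: μ_Z = a·μ_Y + b, so μ_Y = (μ_Z − b)/a = (38.75 − 32)/2.5 = 2.7.
Var[Z] = 6.75² = 45.5625.
Var[Z] = a²·Var[Y], so Var[Y] = 45.5625/2.5² = 7.29.

μ_Y = 2.7, Var[Y] = 7.29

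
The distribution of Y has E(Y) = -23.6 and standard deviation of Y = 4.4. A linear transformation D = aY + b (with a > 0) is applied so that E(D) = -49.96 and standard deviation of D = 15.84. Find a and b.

a = 3.6, b = 35

standard deviation of D = a·standard deviation of Y (a > 0), so a = 15.84/4.4 = 3.6.
E(D) = a·E(Y) + b, so b = -49.96 − 3.6·(-23.6) = 35.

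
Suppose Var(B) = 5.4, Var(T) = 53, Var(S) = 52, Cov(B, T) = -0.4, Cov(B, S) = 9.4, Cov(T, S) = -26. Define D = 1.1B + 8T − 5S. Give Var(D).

Var(D) = 6668.094

Var(D) = a²·Var(B) + b²·Var(T) + c²·Var(S) + 2ab·Cov(B, T) + 2ac·Cov(B, S) + 2bc·Cov(T, S), with a = 1.1, b = 8, c = -5.
= 6.534 + 3392 + 1300 + (-7.04) + (-103.4) + 2080
= 6668.094.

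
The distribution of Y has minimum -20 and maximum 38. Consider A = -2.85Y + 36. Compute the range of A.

Range(A) = 165.3

Range of Y = 38 − (-20) = 58.
Range(A) = |a|·Range(Y) = |-2.85|·58 = 165.3.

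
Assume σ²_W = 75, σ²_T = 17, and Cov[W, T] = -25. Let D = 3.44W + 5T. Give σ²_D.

σ²_D = a²·σ²_W + b²·σ²_T + 2ab·Cov[W, T] with a = 3.44, b = 5.
= 3.44²·75 + 5²·17 + 2·3.44·5·(-25)
= 887.52 + 425 + (-860) = 452.52.

σ²_D = 452.52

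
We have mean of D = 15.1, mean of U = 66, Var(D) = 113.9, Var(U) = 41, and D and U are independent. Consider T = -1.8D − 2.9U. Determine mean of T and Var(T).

mean of T = (-1.8)·mean of D + (-2.9)·mean of U = (-1.8)·15.1 + (-2.9)·66 = -218.58.
Var(T) = a²·Var(D) + b²·Var(U) + 2ab·Cov(D, U) with a = -1.8, b = -2.9.
Independence gives Cov(D, U) = 0.
= (-1.8)²·113.9 + (-2.9)²·41 + 2·(-1.8)·(-2.9)·0
= 369.036 + 344.81 + 0 = 713.846.

mean of T = -218.58, Var(T) = 713.846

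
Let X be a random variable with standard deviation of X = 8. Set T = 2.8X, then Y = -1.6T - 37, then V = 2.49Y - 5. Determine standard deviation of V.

standard deviation of V = 89.2416

standard deviation of T = |2.8|·8 = 22.4.
standard deviation of Y = |-1.6|·22.4 = 35.84.
standard deviation of V = |2.49|·35.84 = 89.2416.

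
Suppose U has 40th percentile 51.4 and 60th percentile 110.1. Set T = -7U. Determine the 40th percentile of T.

40th percentile of T = -770.7

Since a = -7 < 0 the transformation is decreasing, reversing order: the 40th percentile of T corresponds to the 60th percentile of U.
So P_{40}(T) = a·P_{60}(U) + b = (-7)·110.1 = -770.7.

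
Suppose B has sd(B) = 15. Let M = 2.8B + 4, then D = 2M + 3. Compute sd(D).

sd(M) = |2.8|·15 = 42.
sd(D) = |2|·42 = 84.

sd(D) = 84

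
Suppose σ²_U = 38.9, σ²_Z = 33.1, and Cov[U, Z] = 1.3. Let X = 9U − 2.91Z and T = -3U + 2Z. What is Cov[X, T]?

Cov[X, T] = -1208.193

By bilinearity, Cov[X, T] = ac·σ²_U + bd·σ²_Z + (ad+bc)·Cov[U, Z], with a=9, b=-2.91, c=-3, d=2.
ac·σ²_U = 9·(-3)·38.9 = -1050.3
bd·σ²_Z = (-2.91)·2·33.1 = -192.642
(ad+bc)·Cov[U, Z] = (26.73)·1.3 = 34.749
Cov[X, T] = -1050.3 + (-192.642) + 34.749 = -1208.193.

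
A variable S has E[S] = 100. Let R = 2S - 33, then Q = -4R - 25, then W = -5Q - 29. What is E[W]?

E[W] = 3436

E[R] = 2·100 + (-33) = 167.
E[Q] = (-4)·167 + (-25) = -693.
E[W] = (-5)·(-693) + (-29) = 3436.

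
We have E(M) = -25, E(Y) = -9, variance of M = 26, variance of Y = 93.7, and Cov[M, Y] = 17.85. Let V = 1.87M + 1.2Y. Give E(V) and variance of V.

E(V) = -57.55, variance of V = 305.9582

E(V) = 1.87·E(M) + 1.2·E(Y) = 1.87·(-25) + 1.2·(-9) = -57.55.
variance of V = a²·variance of M + b²·variance of Y + 2ab·Cov[M, Y] with a = 1.87, b = 1.2.
= 1.87²·26 + 1.2²·93.7 + 2·1.87·1.2·17.85
= 90.9194 + 134.928 + 80.1108 = 305.9582.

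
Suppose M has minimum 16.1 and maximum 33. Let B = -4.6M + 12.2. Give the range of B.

Range(B) = 77.74

Range of M = 33 − 16.1 = 16.9.
Range(B) = |a|·Range(M) = |-4.6|·16.9 = 77.74.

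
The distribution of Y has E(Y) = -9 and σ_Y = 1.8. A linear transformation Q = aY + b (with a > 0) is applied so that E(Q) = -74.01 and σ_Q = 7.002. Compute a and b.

σ_Q = a·σ_Y (a > 0), so a = 7.002/1.8 = 3.89.
E(Q) = a·E(Y) + b, so b = -74.01 − 3.89·(-9) = -39.

a = 3.89, b = -39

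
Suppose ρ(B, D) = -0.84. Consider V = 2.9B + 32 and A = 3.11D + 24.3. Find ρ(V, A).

Linear rescalings preserve correlation up to sign; here the slopes 2.9 and 3.11 have the same sign, so ρ(V, A) = ρ(B, D) = -0.84.

ρ(V, A) = -0.84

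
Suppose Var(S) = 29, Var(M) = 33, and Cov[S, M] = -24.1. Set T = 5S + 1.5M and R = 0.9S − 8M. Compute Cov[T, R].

Cov[T, R] = 665.965

By bilinearity, Cov[T, R] = ac·Var(S) + bd·Var(M) + (ad+bc)·Cov[S, M], with a=5, b=1.5, c=0.9, d=-8.
ac·Var(S) = 5·0.9·29 = 130.5
bd·Var(M) = 1.5·(-8)·33 = -396
(ad+bc)·Cov[S, M] = (-38.65)·(-24.1) = 931.465
Cov[T, R] = 130.5 + (-396) + 931.465 = 665.965.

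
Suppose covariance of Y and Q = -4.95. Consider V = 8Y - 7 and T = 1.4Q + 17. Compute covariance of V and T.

covariance of V and T = -55.44

covariance of V and T = a·c·covariance of Y and Q = 8·1.4·(-4.95) = -55.44. Additive constants drop out.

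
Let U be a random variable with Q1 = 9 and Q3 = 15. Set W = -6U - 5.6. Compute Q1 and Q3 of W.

Q1(W) = -95.6, Q3(W) = -59.6

a = -6 < 0 reverses order: Q1(W) comes from Q3(U), Q3(W) from Q1(U).
Q1(W) = (-6)·15 + (-5.6) = -95.6; Q3(W) = (-6)·9 + (-5.6) = -59.6.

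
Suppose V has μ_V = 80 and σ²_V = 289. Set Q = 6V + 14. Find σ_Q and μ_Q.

Q = 6V + 14 is linear with a = 6, b = 14.
σ_V = √289 = 17.
σ_Q = |a|·σ_V = |6|·17 = 102.
μ_Q = a·μ_V + b = 6·80 + 14 = 494.

σ_Q = 102, μ_Q = 494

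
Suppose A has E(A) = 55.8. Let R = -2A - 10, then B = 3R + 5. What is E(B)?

E(R) = (-2)·55.8 + (-10) = -121.6.
E(B) = 3·(-121.6) + 5 = -359.8.

E(B) = -359.8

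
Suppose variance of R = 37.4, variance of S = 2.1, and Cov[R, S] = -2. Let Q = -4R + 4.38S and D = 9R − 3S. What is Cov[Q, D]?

Cov[Q, D] = -1476.834

By bilinearity, Cov[Q, D] = ac·variance of R + bd·variance of S + (ad+bc)·Cov[R, S], with a=-4, b=4.38, c=9, d=-3.
ac·variance of R = (-4)·9·37.4 = -1346.4
bd·variance of S = 4.38·(-3)·2.1 = -27.594
(ad+bc)·Cov[R, S] = (51.42)·(-2) = -102.84
Cov[Q, D] = -1346.4 + (-27.594) + (-102.84) = -1476.834.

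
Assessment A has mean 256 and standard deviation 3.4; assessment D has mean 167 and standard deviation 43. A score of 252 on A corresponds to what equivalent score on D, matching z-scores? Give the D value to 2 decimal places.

D = 116.41

z = (252 − 256)/3.4 ≈ -1.1765.
D = 167 + z·43 = 167 + (252 − 256)·43/3.4 ≈ 116.41.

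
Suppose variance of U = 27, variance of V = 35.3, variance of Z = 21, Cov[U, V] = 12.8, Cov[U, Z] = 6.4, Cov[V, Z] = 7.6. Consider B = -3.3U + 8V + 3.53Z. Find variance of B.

variance of B = a²·variance of U + b²·variance of V + c²·variance of Z + 2ab·Cov[U, V] + 2ac·Cov[U, Z] + 2bc·Cov[V, Z], with a = -3.3, b = 8, c = 3.53.
= 294.03 + 2259.2 + 261.6789 + (-675.84) + (-149.1072) + 429.248
= 2419.2097.

variance of B = 2419.2097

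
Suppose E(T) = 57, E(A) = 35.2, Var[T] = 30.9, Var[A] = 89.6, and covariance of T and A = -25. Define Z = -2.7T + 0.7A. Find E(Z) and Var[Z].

E(Z) = -129.26, Var[Z] = 363.665

E(Z) = (-2.7)·E(T) + 0.7·E(A) = (-2.7)·57 + 0.7·35.2 = -129.26.
Var[Z] = a²·Var[T] + b²·Var[A] + 2ab·covariance of T and A with a = -2.7, b = 0.7.
= (-2.7)²·30.9 + 0.7²·89.6 + 2·(-2.7)·0.7·(-25)
= 225.261 + 43.904 + 94.5 = 363.665.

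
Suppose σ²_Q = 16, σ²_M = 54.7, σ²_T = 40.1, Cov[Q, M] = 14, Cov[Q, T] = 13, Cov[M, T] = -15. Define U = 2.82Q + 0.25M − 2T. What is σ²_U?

σ²_U = a²·σ²_Q + b²·σ²_M + c²·σ²_T + 2ab·Cov[Q, M] + 2ac·Cov[Q, T] + 2bc·Cov[M, T], with a = 2.82, b = 0.25, c = -2.
= 127.2384 + 3.41875 + 160.4 + 19.74 + (-146.64) + 15
= 179.15715.

σ²_U = 179.15715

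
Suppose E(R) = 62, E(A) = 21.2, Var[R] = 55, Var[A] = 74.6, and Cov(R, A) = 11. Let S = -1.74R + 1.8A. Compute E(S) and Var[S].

E(S) = (-1.74)·E(R) + 1.8·E(A) = (-1.74)·62 + 1.8·21.2 = -69.72.
Var[S] = a²·Var[R] + b²·Var[A] + 2ab·Cov(R, A) with a = -1.74, b = 1.8.
= (-1.74)²·55 + 1.8²·74.6 + 2·(-1.74)·1.8·11
= 166.518 + 241.704 + (-68.904) = 339.318.

E(S) = -69.72, Var[S] = 339.318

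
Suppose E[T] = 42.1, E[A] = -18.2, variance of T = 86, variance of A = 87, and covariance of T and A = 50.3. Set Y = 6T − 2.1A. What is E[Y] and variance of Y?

E[Y] = 290.82, variance of Y = 2212.11

E[Y] = 6·E[T] + (-2.1)·E[A] = 6·42.1 + (-2.1)·(-18.2) = 290.82.
variance of Y = a²·variance of T + b²·variance of A + 2ab·covariance of T and A with a = 6, b = -2.1.
= 6²·86 + (-2.1)²·87 + 2·6·(-2.1)·50.3
= 3096 + 383.67 + (-1267.56) = 2212.11.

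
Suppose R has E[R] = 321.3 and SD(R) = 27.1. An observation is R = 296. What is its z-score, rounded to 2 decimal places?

z = (R − E[R]) / SD(R) = (296 − 321.3) / 27.1 ≈ -0.93.

z = -0.93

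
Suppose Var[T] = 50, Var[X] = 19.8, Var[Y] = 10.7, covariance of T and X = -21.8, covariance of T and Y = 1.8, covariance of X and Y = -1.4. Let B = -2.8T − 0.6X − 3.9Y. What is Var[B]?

Var[B] = a²·Var[T] + b²·Var[X] + c²·Var[Y] + 2ab·covariance of T and X + 2ac·covariance of T and Y + 2bc·covariance of X and Y, with a = -2.8, b = -0.6, c = -3.9.
= 392 + 7.128 + 162.747 + (-73.248) + 39.312 + (-6.552)
= 521.387.

Var[B] = 521.387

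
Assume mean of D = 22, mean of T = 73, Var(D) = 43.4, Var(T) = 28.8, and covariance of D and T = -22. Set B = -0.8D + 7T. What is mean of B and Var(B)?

mean of B = 493.4, Var(B) = 1685.376

mean of B = (-0.8)·mean of D + 7·mean of T = (-0.8)·22 + 7·73 = 493.4.
Var(B) = a²·Var(D) + b²·Var(T) + 2ab·covariance of D and T with a = -0.8, b = 7.
= (-0.8)²·43.4 + 7²·28.8 + 2·(-0.8)·7·(-22)
= 27.776 + 1411.2 + 246.4 = 1685.376.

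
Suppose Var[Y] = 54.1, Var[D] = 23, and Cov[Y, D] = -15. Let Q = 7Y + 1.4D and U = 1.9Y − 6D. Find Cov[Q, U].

Cov[Q, U] = 1116.43

By bilinearity, Cov[Q, U] = ac·Var[Y] + bd·Var[D] + (ad+bc)·Cov[Y, D], with a=7, b=1.4, c=1.9, d=-6.
ac·Var[Y] = 7·1.9·54.1 = 719.53
bd·Var[D] = 1.4·(-6)·23 = -193.2
(ad+bc)·Cov[Y, D] = (-39.34)·(-15) = 590.1
Cov[Q, U] = 719.53 + (-193.2) + 590.1 = 1116.43.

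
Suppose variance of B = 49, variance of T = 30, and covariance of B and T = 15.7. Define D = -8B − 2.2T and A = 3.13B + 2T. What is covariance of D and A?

By bilinearity, covariance of D and A = ac·variance of B + bd·variance of T + (ad+bc)·covariance of B and T, with a=-8, b=-2.2, c=3.13, d=2.
ac·variance of B = (-8)·3.13·49 = -1226.96
bd·variance of T = (-2.2)·2·30 = -132
(ad+bc)·covariance of B and T = (-22.886)·15.7 = -359.3102
covariance of D and A = -1226.96 + (-132) + (-359.3102) = -1718.2702.

covariance of D and A = -1718.2702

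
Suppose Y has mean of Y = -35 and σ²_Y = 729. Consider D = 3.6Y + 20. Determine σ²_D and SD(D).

σ²_D = 9447.84, SD(D) = 97.2

D = 3.6Y + 20 is linear with a = 3.6, b = 20.
σ²_D = a²·σ²_Y = 3.6²·729 = 9447.84 (the additive constant 20 does not affect variance).
SD(Y) = √729 = 27.
SD(D) = |a|·SD(Y) = |3.6|·27 = 97.2.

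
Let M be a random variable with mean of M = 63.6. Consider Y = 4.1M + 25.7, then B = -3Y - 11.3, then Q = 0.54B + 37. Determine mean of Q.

mean of Y = 4.1·63.6 + 25.7 = 286.46.
mean of B = (-3)·286.46 + (-11.3) = -870.68.
mean of Q = 0.54·(-870.68) + 37 = -433.1672.

mean of Q = -433.1672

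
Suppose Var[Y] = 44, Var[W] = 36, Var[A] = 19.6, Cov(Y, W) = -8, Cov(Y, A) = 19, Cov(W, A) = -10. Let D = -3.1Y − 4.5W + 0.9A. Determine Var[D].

Var[D] = a²·Var[Y] + b²·Var[W] + c²·Var[A] + 2ab·Cov(Y, W) + 2ac·Cov(Y, A) + 2bc·Cov(W, A), with a = -3.1, b = -4.5, c = 0.9.
= 422.84 + 729 + 15.876 + (-223.2) + (-106.02) + 81
= 919.496.

Var[D] = 919.496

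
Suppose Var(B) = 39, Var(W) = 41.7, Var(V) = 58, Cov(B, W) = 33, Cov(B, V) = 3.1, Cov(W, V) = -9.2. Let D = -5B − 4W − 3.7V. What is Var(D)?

Var(D) = 3598.6

Var(D) = a²·Var(B) + b²·Var(W) + c²·Var(V) + 2ab·Cov(B, W) + 2ac·Cov(B, V) + 2bc·Cov(W, V), with a = -5, b = -4, c = -3.7.
= 975 + 667.2 + 794.02 + 1320 + 114.7 + (-272.32)
= 3598.6.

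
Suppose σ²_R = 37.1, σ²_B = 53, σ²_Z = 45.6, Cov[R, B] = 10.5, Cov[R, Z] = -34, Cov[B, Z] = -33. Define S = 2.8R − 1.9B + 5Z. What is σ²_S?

σ²_S = a²·σ²_R + b²·σ²_B + c²·σ²_Z + 2ab·Cov[R, B] + 2ac·Cov[R, Z] + 2bc·Cov[B, Z], with a = 2.8, b = -1.9, c = 5.
= 290.864 + 191.33 + 1140 + (-111.72) + (-952) + 627
= 1185.474.

σ²_S = 1185.474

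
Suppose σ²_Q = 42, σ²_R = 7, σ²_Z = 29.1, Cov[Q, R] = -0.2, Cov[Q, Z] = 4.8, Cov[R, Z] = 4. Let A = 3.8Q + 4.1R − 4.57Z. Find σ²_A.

σ²_A = a²·σ²_Q + b²·σ²_R + c²·σ²_Z + 2ab·Cov[Q, R] + 2ac·Cov[Q, Z] + 2bc·Cov[R, Z], with a = 3.8, b = 4.1, c = -4.57.
= 606.48 + 117.67 + 607.75059 + (-6.232) + (-166.7136) + (-149.896)
= 1009.05899.

σ²_A = 1009.05899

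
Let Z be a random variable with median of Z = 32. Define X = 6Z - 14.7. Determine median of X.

median of X = 177.3

A linear map preserves order up to sign, so median of X = a·median of Z + b = 6·32 + (-14.7) = 177.3.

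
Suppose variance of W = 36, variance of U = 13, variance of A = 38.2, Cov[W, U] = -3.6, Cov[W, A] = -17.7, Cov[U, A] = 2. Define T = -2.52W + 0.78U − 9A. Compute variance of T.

variance of T = a²·variance of W + b²·variance of U + c²·variance of A + 2ab·Cov[W, U] + 2ac·Cov[W, A] + 2bc·Cov[U, A], with a = -2.52, b = 0.78, c = -9.
= 228.6144 + 7.9092 + 3094.2 + 14.15232 + (-802.872) + (-28.08)
= 2513.92392.

variance of T = 2513.92392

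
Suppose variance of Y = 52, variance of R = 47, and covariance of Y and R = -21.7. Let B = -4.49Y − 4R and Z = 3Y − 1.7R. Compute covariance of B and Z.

By bilinearity, covariance of B and Z = ac·variance of Y + bd·variance of R + (ad+bc)·covariance of Y and R, with a=-4.49, b=-4, c=3, d=-1.7.
ac·variance of Y = (-4.49)·3·52 = -700.44
bd·variance of R = (-4)·(-1.7)·47 = 319.6
(ad+bc)·covariance of Y and R = (-4.367)·(-21.7) = 94.7639
covariance of B and Z = -700.44 + 319.6 + 94.7639 = -286.0761.

covariance of B and Z = -286.0761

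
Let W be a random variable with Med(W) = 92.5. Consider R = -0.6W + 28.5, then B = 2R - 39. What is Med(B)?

Med(R) = (-0.6)·92.5 + 28.5 = -27.
Med(B) = 2·(-27) + (-39) = -93.

Med(B) = -93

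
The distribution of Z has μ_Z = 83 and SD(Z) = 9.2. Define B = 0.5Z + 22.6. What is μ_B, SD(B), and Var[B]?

μ_B = 64.1, SD(B) = 4.6, Var[B] = 21.16

B = 0.5Z + 22.6 is linear with a = 0.5, b = 22.6.
μ_B = a·μ_Z + b = 0.5·83 + 22.6 = 64.1.
SD(B) = |a|·SD(Z) = |0.5|·9.2 = 4.6.
Var[Z] = 9.2² = 84.64.
Var[B] = a²·Var[Z] = 0.5²·84.64 = 21.16 (the additive constant 22.6 does not affect variance).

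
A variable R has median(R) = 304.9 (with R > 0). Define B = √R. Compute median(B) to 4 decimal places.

median(B) = 17.4614

√R is monotone on this domain, so median(B) = √(304.9) ≈ 17.4614.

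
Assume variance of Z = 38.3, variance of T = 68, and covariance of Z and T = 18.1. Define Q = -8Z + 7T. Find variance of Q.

variance of Q = a²·variance of Z + b²·variance of T + 2ab·covariance of Z and T with a = -8, b = 7.
= (-8)²·38.3 + 7²·68 + 2·(-8)·7·18.1
= 2451.2 + 3332 + (-2027.2) = 3756.

variance of Q = 3756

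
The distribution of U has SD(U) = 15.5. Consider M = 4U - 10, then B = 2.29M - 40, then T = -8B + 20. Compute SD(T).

SD(M) = |4|·15.5 = 62.
SD(B) = |2.29|·62 = 141.98.
SD(T) = |-8|·141.98 = 1135.84.

SD(T) = 1135.84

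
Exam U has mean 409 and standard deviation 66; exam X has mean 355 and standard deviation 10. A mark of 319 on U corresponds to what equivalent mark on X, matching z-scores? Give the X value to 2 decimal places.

X = 341.36

z = (319 − 409)/66 ≈ -1.3636.
X = 355 + z·10 = 355 + (319 − 409)·10/66 ≈ 341.36.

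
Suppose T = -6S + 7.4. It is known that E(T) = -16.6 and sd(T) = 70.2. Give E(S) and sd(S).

From T = -6S + 7.4: E(T) = a·E(S) + b, so E(S) = (E(T) − b)/a = (-16.6 − 7.4)/(-6) = 4.
sd(T) = |a|·sd(S), so sd(S) = 70.2/|-6| = 11.7.

E(S) = 4, sd(S) = 11.7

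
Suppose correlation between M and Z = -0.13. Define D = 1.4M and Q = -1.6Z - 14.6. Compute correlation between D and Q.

correlation between D and Q = 0.13

Linear rescalings preserve |correlation|; the slopes 1.4 and -1.6 have opposite signs, so the correlation flips sign: correlation between D and Q = −correlation between M and Z = 0.13.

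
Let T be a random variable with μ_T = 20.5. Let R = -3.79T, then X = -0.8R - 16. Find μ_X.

μ_X = 46.156

μ_R = (-3.79)·20.5 = -77.695.
μ_X = (-0.8)·(-77.695) + (-16) = 46.156.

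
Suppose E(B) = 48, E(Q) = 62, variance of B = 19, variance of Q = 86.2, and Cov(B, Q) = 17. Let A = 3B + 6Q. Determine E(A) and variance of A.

E(A) = 516, variance of A = 3886.2

E(A) = 3·E(B) + 6·E(Q) = 3·48 + 6·62 = 516.
variance of A = a²·variance of B + b²·variance of Q + 2ab·Cov(B, Q) with a = 3, b = 6.
= 3²·19 + 6²·86.2 + 2·3·6·17
= 171 + 3103.2 + 612 = 3886.2.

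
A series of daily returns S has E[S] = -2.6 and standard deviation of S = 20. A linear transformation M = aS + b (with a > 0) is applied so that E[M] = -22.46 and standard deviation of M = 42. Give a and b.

standard deviation of M = a·standard deviation of S (a > 0), so a = 42/20 = 2.1.
E[M] = a·E[S] + b, so b = -22.46 − 2.1·(-2.6) = -17.

a = 2.1, b = -17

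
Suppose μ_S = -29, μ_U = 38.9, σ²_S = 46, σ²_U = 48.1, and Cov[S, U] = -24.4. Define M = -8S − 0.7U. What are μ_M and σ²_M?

μ_M = 204.77, σ²_M = 2694.289

μ_M = (-8)·μ_S + (-0.7)·μ_U = (-8)·(-29) + (-0.7)·38.9 = 204.77.
σ²_M = a²·σ²_S + b²·σ²_U + 2ab·Cov[S, U] with a = -8, b = -0.7.
= (-8)²·46 + (-0.7)²·48.1 + 2·(-8)·(-0.7)·(-24.4)
= 2944 + 23.569 + (-273.28) = 2694.289.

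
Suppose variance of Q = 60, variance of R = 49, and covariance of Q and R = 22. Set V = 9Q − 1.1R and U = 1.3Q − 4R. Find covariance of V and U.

covariance of V and U = 94.14

By bilinearity, covariance of V and U = ac·variance of Q + bd·variance of R + (ad+bc)·covariance of Q and R, with a=9, b=-1.1, c=1.3, d=-4.
ac·variance of Q = 9·1.3·60 = 702
bd·variance of R = (-1.1)·(-4)·49 = 215.6
(ad+bc)·covariance of Q and R = (-37.43)·22 = -823.46
covariance of V and U = 702 + 215.6 + (-823.46) = 94.14.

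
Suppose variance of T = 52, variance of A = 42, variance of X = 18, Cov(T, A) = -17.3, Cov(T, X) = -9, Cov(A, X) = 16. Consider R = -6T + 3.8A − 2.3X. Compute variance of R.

variance of R = 2834.5

variance of R = a²·variance of T + b²·variance of A + c²·variance of X + 2ab·Cov(T, A) + 2ac·Cov(T, X) + 2bc·Cov(A, X), with a = -6, b = 3.8, c = -2.3.
= 1872 + 606.48 + 95.22 + 788.88 + (-248.4) + (-279.68)
= 2834.5.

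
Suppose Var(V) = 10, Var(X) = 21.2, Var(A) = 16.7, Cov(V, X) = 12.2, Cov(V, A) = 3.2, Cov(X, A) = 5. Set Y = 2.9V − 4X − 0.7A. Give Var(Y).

Var(Y) = a²·Var(V) + b²·Var(X) + c²·Var(A) + 2ab·Cov(V, X) + 2ac·Cov(V, A) + 2bc·Cov(X, A), with a = 2.9, b = -4, c = -0.7.
= 84.1 + 339.2 + 8.183 + (-283.04) + (-12.992) + 28
= 163.451.

Var(Y) = 163.451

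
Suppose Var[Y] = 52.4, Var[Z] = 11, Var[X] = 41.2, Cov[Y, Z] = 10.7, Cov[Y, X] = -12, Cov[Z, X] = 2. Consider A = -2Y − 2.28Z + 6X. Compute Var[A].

Var[A] = a²·Var[Y] + b²·Var[Z] + c²·Var[X] + 2ab·Cov[Y, Z] + 2ac·Cov[Y, X] + 2bc·Cov[Z, X], with a = -2, b = -2.28, c = 6.
= 209.6 + 57.1824 + 1483.2 + 97.584 + 288 + (-54.72)
= 2080.8464.

Var[A] = 2080.8464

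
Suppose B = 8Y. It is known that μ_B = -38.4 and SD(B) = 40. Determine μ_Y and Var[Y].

From B = 8Y: μ_B = a·μ_Y + b, so μ_Y = (μ_B − b)/a = (-38.4 − 0)/8 = -4.8.
Var[B] = 40² = 1600.
Var[B] = a²·Var[Y], so Var[Y] = 1600/8² = 25.

μ_Y = -4.8, Var[Y] = 25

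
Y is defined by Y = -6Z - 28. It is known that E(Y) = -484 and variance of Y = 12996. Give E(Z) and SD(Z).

E(Z) = 76, SD(Z) = 19

From Y = -6Z - 28: E(Y) = a·E(Z) + b, so E(Z) = (E(Y) − b)/a = (-484 − (-28))/(-6) = 76.
SD(Y) = √12996 = 114.
SD(Y) = |a|·SD(Z), so SD(Z) = 114/|-6| = 19.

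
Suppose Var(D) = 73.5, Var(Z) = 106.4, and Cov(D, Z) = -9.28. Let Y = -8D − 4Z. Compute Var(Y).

Var(Y) = a²·Var(D) + b²·Var(Z) + 2ab·Cov(D, Z) with a = -8, b = -4.
= (-8)²·73.5 + (-4)²·106.4 + 2·(-8)·(-4)·(-9.28)
= 4704 + 1702.4 + (-593.92) = 5812.48.

Var(Y) = 5812.48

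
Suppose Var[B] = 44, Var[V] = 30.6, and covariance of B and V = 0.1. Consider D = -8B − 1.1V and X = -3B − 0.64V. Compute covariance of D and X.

covariance of D and X = 1078.3844

By bilinearity, covariance of D and X = ac·Var[B] + bd·Var[V] + (ad+bc)·covariance of B and V, with a=-8, b=-1.1, c=-3, d=-0.64.
ac·Var[B] = (-8)·(-3)·44 = 1056
bd·Var[V] = (-1.1)·(-0.64)·30.6 = 21.5424
(ad+bc)·covariance of B and V = (8.42)·0.1 = 0.842
covariance of D and X = 1056 + 21.5424 + 0.842 = 1078.3844.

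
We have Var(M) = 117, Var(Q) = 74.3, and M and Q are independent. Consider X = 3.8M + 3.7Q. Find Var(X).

Var(X) = 2706.647

Var(X) = a²·Var(M) + b²·Var(Q) + 2ab·Cov[M, Q] with a = 3.8, b = 3.7.
Independence gives Cov[M, Q] = 0.
= 3.8²·117 + 3.7²·74.3 + 2·3.8·3.7·0
= 1689.48 + 1017.167 + 0 = 2706.647.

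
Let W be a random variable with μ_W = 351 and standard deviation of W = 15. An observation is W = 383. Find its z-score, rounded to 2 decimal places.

z = 2.13

z = (W − μ_W) / standard deviation of W = (383 − 351) / 15 ≈ 2.13.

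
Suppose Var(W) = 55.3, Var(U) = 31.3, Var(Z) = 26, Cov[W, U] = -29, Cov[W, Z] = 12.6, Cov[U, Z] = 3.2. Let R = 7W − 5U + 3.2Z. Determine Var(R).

Var(R) = a²·Var(W) + b²·Var(U) + c²·Var(Z) + 2ab·Cov[W, U] + 2ac·Cov[W, Z] + 2bc·Cov[U, Z], with a = 7, b = -5, c = 3.2.
= 2709.7 + 782.5 + 266.24 + 2030 + 564.48 + (-102.4)
= 6250.52.

Var(R) = 6250.52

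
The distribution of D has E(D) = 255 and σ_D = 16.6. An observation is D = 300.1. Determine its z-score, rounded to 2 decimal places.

z = 2.72

z = (D − E(D)) / σ_D = (300.1 − 255) / 16.6 ≈ 2.72.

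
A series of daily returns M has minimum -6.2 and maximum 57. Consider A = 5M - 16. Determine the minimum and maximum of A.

a = 5 > 0, so min(A) = a·min(M)+b = 5·(-6.2) + (-16) = -47 and max(A) = 5·57 + (-16) = 269.

min(A) = -47, max(A) = 269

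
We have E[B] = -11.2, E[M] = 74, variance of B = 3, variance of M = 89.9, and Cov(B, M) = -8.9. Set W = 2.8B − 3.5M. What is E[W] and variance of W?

E[W] = -290.36, variance of W = 1299.235

E[W] = 2.8·E[B] + (-3.5)·E[M] = 2.8·(-11.2) + (-3.5)·74 = -290.36.
variance of W = a²·variance of B + b²·variance of M + 2ab·Cov(B, M) with a = 2.8, b = -3.5.
= 2.8²·3 + (-3.5)²·89.9 + 2·2.8·(-3.5)·(-8.9)
= 23.52 + 1101.275 + 174.44 = 1299.235.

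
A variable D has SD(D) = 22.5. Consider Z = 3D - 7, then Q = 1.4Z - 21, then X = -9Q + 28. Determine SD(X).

SD(Z) = |3|·22.5 = 67.5.
SD(Q) = |1.4|·67.5 = 94.5.
SD(X) = |-9|·94.5 = 850.5.

SD(X) = 850.5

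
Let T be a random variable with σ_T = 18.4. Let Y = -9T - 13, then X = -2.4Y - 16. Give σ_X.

σ_X = 397.44

σ_Y = |-9|·18.4 = 165.6.
σ_X = |-2.4|·165.6 = 397.44.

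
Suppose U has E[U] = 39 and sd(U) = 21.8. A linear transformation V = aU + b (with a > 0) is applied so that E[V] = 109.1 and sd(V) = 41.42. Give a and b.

sd(V) = a·sd(U) (a > 0), so a = 41.42/21.8 = 1.9.
E[V] = a·E[U] + b, so b = 109.1 − 1.9·39 = 35.

a = 1.9, b = 35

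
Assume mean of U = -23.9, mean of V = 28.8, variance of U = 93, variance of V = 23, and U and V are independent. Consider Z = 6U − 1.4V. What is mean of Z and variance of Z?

mean of Z = -183.72, variance of Z = 3393.08

mean of Z = 6·mean of U + (-1.4)·mean of V = 6·(-23.9) + (-1.4)·28.8 = -183.72.
variance of Z = a²·variance of U + b²·variance of V + 2ab·Cov(U, V) with a = 6, b = -1.4.
Independence gives Cov(U, V) = 0.
= 6²·93 + (-1.4)²·23 + 2·6·(-1.4)·0
= 3348 + 45.08 + 0 = 3393.08.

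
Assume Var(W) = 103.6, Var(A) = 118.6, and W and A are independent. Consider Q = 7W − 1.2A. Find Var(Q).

Var(Q) = a²·Var(W) + b²·Var(A) + 2ab·Cov(W, A) with a = 7, b = -1.2.
Independence gives Cov(W, A) = 0.
= 7²·103.6 + (-1.2)²·118.6 + 2·7·(-1.2)·0
= 5076.4 + 170.784 + 0 = 5247.184.

Var(Q) = 5247.184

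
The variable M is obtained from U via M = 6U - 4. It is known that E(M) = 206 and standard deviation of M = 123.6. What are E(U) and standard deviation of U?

From M = 6U - 4: E(M) = a·E(U) + b, so E(U) = (E(M) − b)/a = (206 − (-4))/6 = 35.
standard deviation of M = |a|·standard deviation of U, so standard deviation of U = 123.6/|6| = 20.6.

E(U) = 35, standard deviation of U = 20.6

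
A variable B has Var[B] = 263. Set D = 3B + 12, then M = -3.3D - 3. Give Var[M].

Var[D] = 3²·263 = 2367.
Var[M] = (-3.3)²·2367 = 25776.63.

Var[M] = 25776.63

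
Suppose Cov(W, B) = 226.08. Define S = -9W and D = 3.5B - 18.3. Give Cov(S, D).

Cov(S, D) = -7121.52

Cov(S, D) = a·c·Cov(W, B) = (-9)·3.5·226.08 = -7121.52. Additive constants drop out.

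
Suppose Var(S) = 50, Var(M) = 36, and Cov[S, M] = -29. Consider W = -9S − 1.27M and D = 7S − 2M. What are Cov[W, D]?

By bilinearity, Cov[W, D] = ac·Var(S) + bd·Var(M) + (ad+bc)·Cov[S, M], with a=-9, b=-1.27, c=7, d=-2.
ac·Var(S) = (-9)·7·50 = -3150
bd·Var(M) = (-1.27)·(-2)·36 = 91.44
(ad+bc)·Cov[S, M] = (9.11)·(-29) = -264.19
Cov[W, D] = -3150 + 91.44 + (-264.19) = -3322.75.

Cov[W, D] = -3322.75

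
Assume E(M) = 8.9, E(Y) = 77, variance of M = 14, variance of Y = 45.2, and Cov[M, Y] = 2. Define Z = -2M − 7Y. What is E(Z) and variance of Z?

E(Z) = (-2)·E(M) + (-7)·E(Y) = (-2)·8.9 + (-7)·77 = -556.8.
variance of Z = a²·variance of M + b²·variance of Y + 2ab·Cov[M, Y] with a = -2, b = -7.
= (-2)²·14 + (-7)²·45.2 + 2·(-2)·(-7)·2
= 56 + 2214.8 + 56 = 2326.8.

E(Z) = -556.8, variance of Z = 2326.8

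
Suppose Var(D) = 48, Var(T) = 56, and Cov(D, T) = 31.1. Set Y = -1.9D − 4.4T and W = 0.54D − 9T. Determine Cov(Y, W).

By bilinearity, Cov(Y, W) = ac·Var(D) + bd·Var(T) + (ad+bc)·Cov(D, T), with a=-1.9, b=-4.4, c=0.54, d=-9.
ac·Var(D) = (-1.9)·0.54·48 = -49.248
bd·Var(T) = (-4.4)·(-9)·56 = 2217.6
(ad+bc)·Cov(D, T) = (14.724)·31.1 = 457.9164
Cov(Y, W) = -49.248 + 2217.6 + 457.9164 = 2626.2684.

Cov(Y, W) = 2626.2684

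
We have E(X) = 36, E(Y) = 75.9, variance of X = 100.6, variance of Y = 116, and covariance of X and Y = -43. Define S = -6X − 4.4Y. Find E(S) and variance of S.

E(S) = (-6)·E(X) + (-4.4)·E(Y) = (-6)·36 + (-4.4)·75.9 = -549.96.
variance of S = a²·variance of X + b²·variance of Y + 2ab·covariance of X and Y with a = -6, b = -4.4.
= (-6)²·100.6 + (-4.4)²·116 + 2·(-6)·(-4.4)·(-43)
= 3621.6 + 2245.76 + (-2270.4) = 3596.96.

E(S) = -549.96, variance of S = 3596.96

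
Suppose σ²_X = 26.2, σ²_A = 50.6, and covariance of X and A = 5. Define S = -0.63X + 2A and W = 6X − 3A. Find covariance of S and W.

covariance of S and W = -333.186

By bilinearity, covariance of S and W = ac·σ²_X + bd·σ²_A + (ad+bc)·covariance of X and A, with a=-0.63, b=2, c=6, d=-3.
ac·σ²_X = (-0.63)·6·26.2 = -99.036
bd·σ²_A = 2·(-3)·50.6 = -303.6
(ad+bc)·covariance of X and A = (13.89)·5 = 69.45
covariance of S and W = -99.036 + (-303.6) + 69.45 = -333.186.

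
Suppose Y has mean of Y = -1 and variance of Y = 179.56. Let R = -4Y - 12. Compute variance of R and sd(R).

variance of R = 2872.96, sd(R) = 53.6

R = -4Y - 12 is linear with a = -4, b = -12.
variance of R = a²·variance of Y = (-4)²·179.56 = 2872.96 (the additive constant -12 does not affect variance).
sd(Y) = √179.56 = 13.4.
sd(R) = |a|·sd(Y) = |-4|·13.4 = 53.6.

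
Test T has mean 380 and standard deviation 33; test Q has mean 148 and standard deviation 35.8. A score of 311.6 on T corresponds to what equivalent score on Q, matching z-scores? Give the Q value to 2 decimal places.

z = (311.6 − 380)/33 ≈ -2.0727.
Q = 148 + z·35.8 = 148 + (311.6 − 380)·35.8/33 ≈ 73.80.

Q = 73.80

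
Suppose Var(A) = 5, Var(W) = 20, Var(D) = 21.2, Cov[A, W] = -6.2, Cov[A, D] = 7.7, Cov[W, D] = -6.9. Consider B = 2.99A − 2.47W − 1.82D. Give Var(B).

Var(B) = a²·Var(A) + b²·Var(W) + c²·Var(D) + 2ab·Cov[A, W] + 2ac·Cov[A, D] + 2bc·Cov[W, D], with a = 2.99, b = -2.47, c = -1.82.
= 44.7005 + 122.018 + 70.22288 + 91.57772 + (-83.80372) + (-62.03652)
= 182.67886.

Var(B) = 182.67886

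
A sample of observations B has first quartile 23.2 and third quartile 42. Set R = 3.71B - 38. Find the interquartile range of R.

IQR(R) = 69.748

IQR of B = Q3 − Q1 = 42 − 23.2 = 18.8.
Under R = aB + b, IQR(R) = |a|·IQR(B) = |3.71|·18.8 = 69.748 (shifts cancel; spread scales by |a|).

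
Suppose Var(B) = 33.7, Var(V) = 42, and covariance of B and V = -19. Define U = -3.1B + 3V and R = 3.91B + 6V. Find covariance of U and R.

covariance of U and R = 478.0523

By bilinearity, covariance of U and R = ac·Var(B) + bd·Var(V) + (ad+bc)·covariance of B and V, with a=-3.1, b=3, c=3.91, d=6.
ac·Var(B) = (-3.1)·3.91·33.7 = -408.4777
bd·Var(V) = 3·6·42 = 756
(ad+bc)·covariance of B and V = (-6.87)·(-19) = 130.53
covariance of U and R = -408.4777 + 756 + 130.53 = 478.0523.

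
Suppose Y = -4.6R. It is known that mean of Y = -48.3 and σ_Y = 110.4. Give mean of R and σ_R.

From Y = -4.6R: mean of Y = a·mean of R + b, so mean of R = (mean of Y − b)/a = (-48.3 − 0)/(-4.6) = 10.5.
σ_Y = |a|·σ_R, so σ_R = 110.4/|-4.6| = 24.

mean of R = 10.5, σ_R = 24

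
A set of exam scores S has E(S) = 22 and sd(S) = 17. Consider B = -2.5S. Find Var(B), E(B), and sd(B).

Var(B) = 1806.25, E(B) = -55, sd(B) = 42.5

B = -2.5S is linear with a = -2.5, b = 0.
Var(S) = 17² = 289.
Var(B) = a²·Var(S) = (-2.5)²·289 = 1806.25.
E(B) = a·E(S) + b = (-2.5)·22 = -55.
sd(B) = |a|·sd(S) = |-2.5|·17 = 42.5.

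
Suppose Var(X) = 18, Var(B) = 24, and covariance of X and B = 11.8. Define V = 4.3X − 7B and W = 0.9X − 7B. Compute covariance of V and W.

covariance of V and W = 816.14

By bilinearity, covariance of V and W = ac·Var(X) + bd·Var(B) + (ad+bc)·covariance of X and B, with a=4.3, b=-7, c=0.9, d=-7.
ac·Var(X) = 4.3·0.9·18 = 69.66
bd·Var(B) = (-7)·(-7)·24 = 1176
(ad+bc)·covariance of X and B = (-36.4)·11.8 = -429.52
covariance of V and W = 69.66 + 1176 + (-429.52) = 816.14.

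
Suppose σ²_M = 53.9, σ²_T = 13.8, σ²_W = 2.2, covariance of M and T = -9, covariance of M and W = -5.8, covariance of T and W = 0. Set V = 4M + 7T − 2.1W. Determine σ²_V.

σ²_V = a²·σ²_M + b²·σ²_T + c²·σ²_W + 2ab·covariance of M and T + 2ac·covariance of M and W + 2bc·covariance of T and W, with a = 4, b = 7, c = -2.1.
= 862.4 + 676.2 + 9.702 + (-504) + 97.44 + 0
= 1141.742.

σ²_V = 1141.742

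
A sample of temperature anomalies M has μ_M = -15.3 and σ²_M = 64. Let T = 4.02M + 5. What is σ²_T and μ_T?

σ²_T = 1034.2656, μ_T = -56.506

T = 4.02M + 5 is linear with a = 4.02, b = 5.
σ²_T = a²·σ²_M = 4.02²·64 = 1034.2656 (the additive constant 5 does not affect variance).
μ_T = a·μ_M + b = 4.02·(-15.3) + 5 = -56.506.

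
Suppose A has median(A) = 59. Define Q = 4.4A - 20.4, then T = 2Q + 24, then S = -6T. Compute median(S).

median(S) = -3014.4

median(Q) = 4.4·59 + (-20.4) = 239.2.
median(T) = 2·239.2 + 24 = 502.4.
median(S) = (-6)·502.4 = -3014.4.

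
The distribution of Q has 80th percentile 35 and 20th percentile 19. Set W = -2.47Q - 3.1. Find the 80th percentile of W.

Since a = -2.47 < 0 the transformation is decreasing, reversing order: the 80th percentile of W corresponds to the 20th percentile of Q.
So P_{80}(W) = a·P_{20}(Q) + b = (-2.47)·19 + (-3.1) = -50.03.

80th percentile of W = -50.03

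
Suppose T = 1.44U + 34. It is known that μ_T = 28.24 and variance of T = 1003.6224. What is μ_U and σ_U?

μ_U = -4, σ_U = 22

From T = 1.44U + 34: μ_T = a·μ_U + b, so μ_U = (μ_T − b)/a = (28.24 − 34)/1.44 = -4.
σ_T = √1003.6224 = 31.68.
σ_T = |a|·σ_U, so σ_U = 31.68/|1.44| = 22.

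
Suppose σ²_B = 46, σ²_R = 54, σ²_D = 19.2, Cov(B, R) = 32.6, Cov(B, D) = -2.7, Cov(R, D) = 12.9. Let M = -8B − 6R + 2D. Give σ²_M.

σ²_M = a²·σ²_B + b²·σ²_R + c²·σ²_D + 2ab·Cov(B, R) + 2ac·Cov(B, D) + 2bc·Cov(R, D), with a = -8, b = -6, c = 2.
= 2944 + 1944 + 76.8 + 3129.6 + 86.4 + (-309.6)
= 7871.2.

σ²_M = 7871.2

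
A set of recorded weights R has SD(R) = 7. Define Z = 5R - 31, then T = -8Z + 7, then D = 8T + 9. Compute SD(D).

SD(D) = 2240

SD(Z) = |5|·7 = 35.
SD(T) = |-8|·35 = 280.
SD(D) = |8|·280 = 2240.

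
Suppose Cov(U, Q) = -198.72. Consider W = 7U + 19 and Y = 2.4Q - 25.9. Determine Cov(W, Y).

Cov(W, Y) = a·c·Cov(U, Q) = 7·2.4·(-198.72) = -3338.496. Additive constants drop out.

Cov(W, Y) = -3338.496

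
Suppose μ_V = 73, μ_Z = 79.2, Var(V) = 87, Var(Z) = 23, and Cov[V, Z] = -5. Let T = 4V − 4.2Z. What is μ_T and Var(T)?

μ_T = -40.64, Var(T) = 1965.72

μ_T = 4·μ_V + (-4.2)·μ_Z = 4·73 + (-4.2)·79.2 = -40.64.
Var(T) = a²·Var(V) + b²·Var(Z) + 2ab·Cov[V, Z] with a = 4, b = -4.2.
= 4²·87 + (-4.2)²·23 + 2·4·(-4.2)·(-5)
= 1392 + 405.72 + 168 = 1965.72.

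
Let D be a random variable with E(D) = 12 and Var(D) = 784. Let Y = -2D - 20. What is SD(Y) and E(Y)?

Y = -2D - 20 is linear with a = -2, b = -20.
SD(D) = √784 = 28.
SD(Y) = |a|·SD(D) = |-2|·28 = 56.
E(Y) = a·E(D) + b = (-2)·12 + (-20) = -44.

SD(Y) = 56, E(Y) = -44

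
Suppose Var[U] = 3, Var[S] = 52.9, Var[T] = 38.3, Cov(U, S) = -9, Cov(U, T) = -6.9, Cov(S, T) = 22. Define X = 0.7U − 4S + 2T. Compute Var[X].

Var[X] = 680.15

Var[X] = a²·Var[U] + b²·Var[S] + c²·Var[T] + 2ab·Cov(U, S) + 2ac·Cov(U, T) + 2bc·Cov(S, T), with a = 0.7, b = -4, c = 2.
= 1.47 + 846.4 + 153.2 + 50.4 + (-19.32) + (-352)
= 680.15.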